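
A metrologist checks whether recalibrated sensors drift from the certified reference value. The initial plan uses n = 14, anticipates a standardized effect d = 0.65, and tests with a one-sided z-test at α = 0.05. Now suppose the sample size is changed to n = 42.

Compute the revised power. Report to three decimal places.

Power ≈ 0.995

With n = 42: δ = d·√n = 0.65 × √42 = 4.2125. Critical value z_{0.05} = 1.645.
Revised power = Φ(δ − 1.645) = Φ(2.568) = 0.9949.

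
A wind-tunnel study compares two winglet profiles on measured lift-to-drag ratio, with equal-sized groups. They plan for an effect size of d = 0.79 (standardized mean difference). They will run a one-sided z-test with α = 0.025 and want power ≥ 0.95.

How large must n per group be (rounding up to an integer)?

n = 42 per group

Set Φ(δ − 1.960) = 0.95; then δ − 1.960 = Φ⁻¹(0.95) = 1.645, giving δ = 3.605.
δ = d·√(n/2) ⇒ n = 2(δ/d)² = 2 × (3.605 / 0.79)² = 41.64.
Round up to the next whole unit.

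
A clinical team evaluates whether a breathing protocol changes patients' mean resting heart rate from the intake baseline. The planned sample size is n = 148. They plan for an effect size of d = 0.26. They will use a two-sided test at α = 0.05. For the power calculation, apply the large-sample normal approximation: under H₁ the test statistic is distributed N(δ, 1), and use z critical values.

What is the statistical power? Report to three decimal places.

Power ≈ 0.886

Noncentrality parameter: δ = d·√n = 0.26 × √148 = 3.1630
Two-sided α = 0.05 → critical value z_{0.025} = 1.960.
Power = Φ(δ − 1.960) + Φ(−δ − 1.960) = Φ(1.203) + Φ(-5.123) = 0.8855 + 0.0000 = 0.8855.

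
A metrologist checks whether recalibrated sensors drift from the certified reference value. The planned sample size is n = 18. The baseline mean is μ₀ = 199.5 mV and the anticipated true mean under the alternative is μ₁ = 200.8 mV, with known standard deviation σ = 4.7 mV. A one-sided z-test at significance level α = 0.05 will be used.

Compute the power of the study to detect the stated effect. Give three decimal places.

Power ≈ 0.319

Standardized effect: d = |μ₁ − μ₀| / σ = |200.8 − 199.5| / 4.7 = 0.2766
Noncentrality parameter: δ = d·√n = 0.2766 × √18 = 1.1735
Critical value for a one-sided test at α = 0.05: z_α = 1.645.
Power = P(Z > 1.645 − δ) = Φ(-0.471) = 0.3187.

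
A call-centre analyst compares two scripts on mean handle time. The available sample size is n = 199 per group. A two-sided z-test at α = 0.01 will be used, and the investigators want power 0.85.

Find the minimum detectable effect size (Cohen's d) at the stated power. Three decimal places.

d ≈ 0.362

Need Φ(δ − 2.576) = 0.85, so δ = 2.576 + 1.036 = 3.612.
(The second rejection-region term Φ(−δ − z_{α/2}) is negligible and dropped.)
δ = d·√(n/2) ⇒ d = δ/√(n/2) = 3.612/√(199/2) = 0.3621.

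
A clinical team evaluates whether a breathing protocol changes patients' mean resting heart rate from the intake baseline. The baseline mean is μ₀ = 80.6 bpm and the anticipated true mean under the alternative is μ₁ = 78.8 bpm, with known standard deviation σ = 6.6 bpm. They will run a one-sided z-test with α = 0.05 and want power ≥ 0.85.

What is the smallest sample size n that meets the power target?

n = 97

Standardized effect: d = |μ₁ − μ₀| / σ = |78.8 − 80.6| / 6.6 = 0.2727
For power 0.85 need Φ(δ − z_{0.05}) = 0.85, so δ = z_{0.05} + z_{0.15} = 1.645 + 1.036 = 2.681.
δ = d·√n ⇒ n = (δ/d)² = (2.681 / 0.2727)² = 96.66.
Round up to the next whole unit.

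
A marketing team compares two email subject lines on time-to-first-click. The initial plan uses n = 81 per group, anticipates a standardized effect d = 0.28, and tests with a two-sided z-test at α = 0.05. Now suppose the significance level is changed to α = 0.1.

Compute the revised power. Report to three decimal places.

Power ≈ 0.555

δ = d·√(n/2) = 0.28 × √(81/2) = 1.7819 (unchanged). New critical value: z_{0.05} = 1.645.
Revised power = Φ(δ − 1.645) + Φ(−δ − 1.645) = Φ(0.137) + Φ(-3.427) = 0.5545 + 0.0003 = 0.5548.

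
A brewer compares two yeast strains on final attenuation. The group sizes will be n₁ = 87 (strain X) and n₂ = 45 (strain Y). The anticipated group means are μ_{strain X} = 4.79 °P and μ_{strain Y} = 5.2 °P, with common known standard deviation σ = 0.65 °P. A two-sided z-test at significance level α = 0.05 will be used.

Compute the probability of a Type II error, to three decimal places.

β ≈ 0.070

Standardized effect: d = |μ_{strain X} − μ_{strain Y}| / σ = |4.79 − 5.2| / 0.65 = 0.6308
Noncentrality parameter: δ = d / √(1/n₁ + 1/n₂) = 0.6308 / √(1/87 + 1/45) = 3.4352
Critical value for a two-sided test at α = 0.05: z_{α/2} = 1.960.
Power = Φ(δ − 1.960) + Φ(−δ − 1.960) = Φ(1.475) + Φ(-5.395) = 0.9299 + 0.0000 = 0.9299.
Type II error: β = 1 − power = 1 − 0.9299 = 0.0701.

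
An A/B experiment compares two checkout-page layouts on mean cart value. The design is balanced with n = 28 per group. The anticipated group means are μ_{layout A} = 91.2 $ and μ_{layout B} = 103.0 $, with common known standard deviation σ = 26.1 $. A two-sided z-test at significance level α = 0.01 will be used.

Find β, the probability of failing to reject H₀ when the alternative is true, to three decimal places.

β ≈ 0.812

Standardized effect: d = |μ_{layout A} − μ_{layout B}| / σ = |91.2 − 103.0| / 26.1 = 0.4521
Noncentrality parameter: δ = d·√(n/2) = 0.4521 × √(28/2) = 1.6916
Two-sided α = 0.01 → critical value z_{0.005} = 2.576.
Power = Φ(δ − 2.576) + Φ(−δ − 2.576) = Φ(-0.884) + Φ(-4.267) = 0.1883 + 0.0000 = 0.1883.
Type II error: β = 1 − power = 1 − 0.1883 = 0.8117.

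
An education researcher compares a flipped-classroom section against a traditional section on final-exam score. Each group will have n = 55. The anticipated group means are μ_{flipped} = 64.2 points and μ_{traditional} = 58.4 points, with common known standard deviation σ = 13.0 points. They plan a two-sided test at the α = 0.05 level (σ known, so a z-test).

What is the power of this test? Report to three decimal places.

Power ≈ 0.648

Standardized effect: d = |μ_{flipped} − μ_{traditional}| / σ = |64.2 − 58.4| / 13.0 = 0.4462
Noncentrality parameter: λ = d·√(n/2) = 0.4462 × √(55/2) = 2.3397
Two-sided α = 0.05 → critical value z_{0.025} = 1.960.
Power = Φ(λ − 1.960) + Φ(−λ − 1.960) = Φ(0.380) + Φ(-4.300) = 0.6479 + 0.0000 = 0.6479.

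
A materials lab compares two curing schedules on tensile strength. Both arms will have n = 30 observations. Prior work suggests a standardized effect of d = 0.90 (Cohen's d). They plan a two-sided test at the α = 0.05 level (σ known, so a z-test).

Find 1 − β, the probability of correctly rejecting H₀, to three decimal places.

Noncentrality parameter: δ = d·√(n/2) = 0.90 × √(30/2) = 3.4857
Two-sided α = 0.05 → critical value z_{0.025} = 1.960.
Power = Φ(δ − 1.960) + Φ(−δ − 1.960) = Φ(1.526) + Φ(-5.446) = 0.9365 + 0.0000 = 0.9365.

Power ≈ 0.936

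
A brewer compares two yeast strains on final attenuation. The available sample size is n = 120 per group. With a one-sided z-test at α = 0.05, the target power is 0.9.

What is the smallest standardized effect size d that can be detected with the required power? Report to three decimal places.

Need Φ(δ − 1.645) = 0.9, so δ = 1.645 + 1.282 = 2.926.
δ = d·√(n/2) ⇒ d = δ/√(n/2) = 2.926/√(120/2) = 0.3778.

d ≈ 0.378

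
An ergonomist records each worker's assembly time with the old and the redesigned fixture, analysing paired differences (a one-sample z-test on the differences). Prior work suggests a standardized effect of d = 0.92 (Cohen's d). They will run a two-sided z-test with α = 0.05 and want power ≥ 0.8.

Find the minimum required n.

For power 0.8 need Φ(δ − z_{0.025}) = 0.8, so δ = z_{0.025} + z_{0.20} = 1.960 + 0.842 = 2.802.
(Ignoring the negligible lower-tail rejection probability gives the usual closed-form inversion.)
δ = d·√n ⇒ n = (δ/d)² = (2.802 / 0.92)² = 9.27.
Rounding up, n = 10.

n = 10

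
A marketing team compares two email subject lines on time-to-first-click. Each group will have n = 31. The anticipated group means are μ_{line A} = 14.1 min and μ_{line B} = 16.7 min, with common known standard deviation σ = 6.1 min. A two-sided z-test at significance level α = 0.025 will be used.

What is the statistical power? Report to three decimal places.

Power ≈ 0.287

Standardized effect: d = |μ_{line A} − μ_{line B}| / σ = |14.1 − 16.7| / 6.1 = 0.4262
Noncentrality parameter: δ = d·√(n/2) = 0.4262 × √(31/2) = 1.6781
Two-sided α = 0.025 → critical value z_{0.0125} = 2.241.
Power = Φ(δ − 2.241) + Φ(−δ − 2.241) = Φ(-0.563) + Φ(-3.919) = 0.2866 + 0.0000 = 0.2866.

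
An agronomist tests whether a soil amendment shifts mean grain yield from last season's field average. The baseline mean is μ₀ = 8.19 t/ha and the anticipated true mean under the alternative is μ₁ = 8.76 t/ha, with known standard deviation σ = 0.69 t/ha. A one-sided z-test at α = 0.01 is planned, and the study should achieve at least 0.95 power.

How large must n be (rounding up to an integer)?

n = 24

Standardized effect: d = |μ₁ − μ₀| / σ = |8.76 − 8.19| / 0.69 = 0.8261
For power 0.95 need Φ(δ − z_{0.01}) = 0.95, so δ = z_{0.01} + z_{0.05} = 2.326 + 1.645 = 3.971.
δ = d·√n ⇒ n = (δ/d)² = (3.971 / 0.8261)² = 23.11.
Round up to the next whole unit.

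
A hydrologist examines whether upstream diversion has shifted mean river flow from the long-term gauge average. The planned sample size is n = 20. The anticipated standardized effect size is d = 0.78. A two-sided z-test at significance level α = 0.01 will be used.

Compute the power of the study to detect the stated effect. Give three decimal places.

Noncentrality parameter: δ = d·√n = 0.78 × √20 = 3.4883
Two-sided α = 0.01 → critical value z_{0.005} = 2.576.
Power = Φ(δ − 2.576) + Φ(−δ − 2.576) = Φ(0.912) + Φ(-6.064) = 0.8192 + 0.0000 = 0.8192.

Power ≈ 0.819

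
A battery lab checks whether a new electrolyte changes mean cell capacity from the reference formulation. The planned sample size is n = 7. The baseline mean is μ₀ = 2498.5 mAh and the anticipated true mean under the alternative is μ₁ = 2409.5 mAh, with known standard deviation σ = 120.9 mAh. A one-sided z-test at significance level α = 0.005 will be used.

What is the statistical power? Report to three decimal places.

Power ≈ 0.265

Standardized effect: d = |μ₁ − μ₀| / σ = |2409.5 − 2498.5| / 120.9 = 0.7361
Noncentrality parameter: δ = d·√n = 0.7361 × √7 = 1.9477
One-sided α = 0.005 → critical value z_{0.005} = 2.576.
Power = P(Z > 2.576 − δ) = Φ(-0.628) = 0.2649.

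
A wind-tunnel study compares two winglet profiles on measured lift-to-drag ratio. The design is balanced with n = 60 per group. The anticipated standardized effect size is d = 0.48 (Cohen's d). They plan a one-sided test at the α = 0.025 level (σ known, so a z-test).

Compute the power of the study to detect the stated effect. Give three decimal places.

Power ≈ 0.748

Noncentrality parameter: δ = d·√(n/2) = 0.48 × √(60/2) = 2.6291
Critical value for a one-sided test at α = 0.025: z_α = 1.960.
Power = P(Z > 1.960 − δ) = Φ(0.669) = 0.7483.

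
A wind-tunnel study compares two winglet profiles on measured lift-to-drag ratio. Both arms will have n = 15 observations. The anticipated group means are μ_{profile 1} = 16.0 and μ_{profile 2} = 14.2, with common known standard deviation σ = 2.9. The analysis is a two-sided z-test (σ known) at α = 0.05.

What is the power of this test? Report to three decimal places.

Power ≈ 0.398

Standardized effect: d = |μ_{profile 1} − μ_{profile 2}| / σ = |16.0 − 14.2| / 2.9 = 0.6207
Noncentrality parameter: δ = d·√(n/2) = 0.6207 × √(15/2) = 1.6998
Critical value for a two-sided test at α = 0.05: z_{α/2} = 1.960.
Power = Φ(δ − 1.960) + Φ(−δ − 1.960) = Φ(-0.260) + Φ(-3.660) = 0.3974 + 0.0001 = 0.3975.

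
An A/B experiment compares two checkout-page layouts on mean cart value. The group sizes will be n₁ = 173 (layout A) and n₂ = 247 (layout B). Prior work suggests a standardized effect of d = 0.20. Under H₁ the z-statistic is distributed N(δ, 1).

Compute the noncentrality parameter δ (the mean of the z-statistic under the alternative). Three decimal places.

The noncentrality parameter scales effect size by the design's sample-size factor: δ = d / √(1/n₁ + 1/n₂) = 0.20 / √(1/173 + 1/247) = 2.0173

δ ≈ 2.017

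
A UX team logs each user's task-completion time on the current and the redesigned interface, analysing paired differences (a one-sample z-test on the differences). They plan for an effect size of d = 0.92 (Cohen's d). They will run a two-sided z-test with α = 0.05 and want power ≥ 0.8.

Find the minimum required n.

For power 0.8 need Φ(δ − z_{0.025}) = 0.8, so δ = z_{0.025} + z_{0.20} = 1.960 + 0.842 = 2.802.
(For δ > 0 the lower-tail rejection region contributes negligibly to power, so the one-term inversion is standard.)
δ = d·√n ⇒ n = (δ/d)² = (2.802 / 0.92)² = 9.27.
Round up to the next whole unit.

n = 10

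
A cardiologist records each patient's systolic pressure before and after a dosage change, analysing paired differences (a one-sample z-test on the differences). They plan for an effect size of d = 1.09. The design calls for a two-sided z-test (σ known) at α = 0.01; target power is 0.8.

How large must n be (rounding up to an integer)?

Set Φ(δ − 2.576) = 0.8; then δ − 2.576 = Φ⁻¹(0.8) = 0.842, giving δ = 3.417.
(The Φ(−δ − z_{α/2}) term is vanishingly small for δ > 0 and is dropped in the standard sample-size formula.)
δ = d·√n ⇒ n = (δ/d)² = (3.417 / 1.09)² = 9.83.
Rounding up, n = 10.

n = 10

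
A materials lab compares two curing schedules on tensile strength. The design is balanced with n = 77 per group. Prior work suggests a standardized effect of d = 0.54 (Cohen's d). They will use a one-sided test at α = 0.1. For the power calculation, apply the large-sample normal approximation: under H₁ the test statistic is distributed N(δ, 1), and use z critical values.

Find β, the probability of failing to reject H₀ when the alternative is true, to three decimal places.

Noncentrality parameter: δ = d·√(n/2) = 0.54 × √(77/2) = 3.3506
One-sided α = 0.1 → critical value z_{0.1} = 1.282.
Power = Φ(δ − 1.282) = Φ(2.069) = 0.9807.
Type II error: β = 1 − power = 1 − 0.9807 = 0.0193.

β ≈ 0.019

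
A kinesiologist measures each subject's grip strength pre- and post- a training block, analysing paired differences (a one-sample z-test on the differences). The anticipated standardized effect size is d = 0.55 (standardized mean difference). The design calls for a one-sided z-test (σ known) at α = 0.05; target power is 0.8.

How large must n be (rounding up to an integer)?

For power 0.8 need Φ(δ − z_{0.05}) = 0.8, so δ = z_{0.05} + z_{0.20} = 1.645 + 0.842 = 2.486.
δ = d·√n ⇒ n = (δ/d)² = (2.486 / 0.55)² = 20.44.
Round up to the next whole unit.

n = 21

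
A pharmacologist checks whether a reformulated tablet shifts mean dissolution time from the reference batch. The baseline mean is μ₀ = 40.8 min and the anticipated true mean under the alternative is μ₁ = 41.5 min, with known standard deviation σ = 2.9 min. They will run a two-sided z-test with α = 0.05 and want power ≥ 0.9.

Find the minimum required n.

Standardized effect: d = |μ₁ − μ₀| / σ = |41.5 − 40.8| / 2.9 = 0.2414
Set Φ(δ − 1.960) = 0.9; then δ − 1.960 = Φ⁻¹(0.9) = 1.282, giving δ = 3.242.
(Ignoring the negligible lower-tail rejection probability gives the usual closed-form inversion.)
δ = d·√n ⇒ n = (δ/d)² = (3.242 / 0.2414)² = 180.34.
Round up to the next whole unit.

n = 181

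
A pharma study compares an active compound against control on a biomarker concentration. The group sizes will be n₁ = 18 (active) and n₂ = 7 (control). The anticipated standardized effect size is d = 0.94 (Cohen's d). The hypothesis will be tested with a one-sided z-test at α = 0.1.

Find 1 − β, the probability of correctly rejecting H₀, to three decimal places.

Noncentrality parameter: δ = d / √(1/n₁ + 1/n₂) = 0.94 / √(1/18 + 1/7) = 2.1103
Critical value for a one-sided test at α = 0.1: z_α = 1.282.
Power = Φ(δ − 1.282) = Φ(0.829) = 0.7964.

Power ≈ 0.796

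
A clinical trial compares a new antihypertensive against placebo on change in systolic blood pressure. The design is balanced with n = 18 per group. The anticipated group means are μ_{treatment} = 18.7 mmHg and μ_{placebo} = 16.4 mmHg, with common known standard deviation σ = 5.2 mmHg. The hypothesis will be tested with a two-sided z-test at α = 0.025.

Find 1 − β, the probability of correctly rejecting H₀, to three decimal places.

Power ≈ 0.180

Standardized effect: d = |μ_{treatment} − μ_{placebo}| / σ = |18.7 − 16.4| / 5.2 = 0.4423
Noncentrality parameter: λ = d·√(n/2) = 0.4423 × √(18/2) = 1.3269
Critical value for a two-sided test at α = 0.025: z_{α/2} = 2.241.
Power = Φ(λ − 2.241) + Φ(−λ − 2.241) = Φ(-0.914) + Φ(-3.568) = 0.1802 + 0.0002 = 0.1804.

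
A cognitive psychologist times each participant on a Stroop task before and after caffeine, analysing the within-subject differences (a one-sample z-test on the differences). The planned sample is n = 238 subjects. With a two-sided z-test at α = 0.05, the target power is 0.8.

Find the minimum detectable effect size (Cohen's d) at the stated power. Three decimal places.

Required noncentrality: δ = z_{0.025} + z_{0.20} = 1.960 + 0.842 = 2.802.
(Lower-tail contribution to power is negligible for δ > 0.)
δ = d·√n ⇒ d = δ/√n = 2.802/√238 = 0.1816.

d ≈ 0.182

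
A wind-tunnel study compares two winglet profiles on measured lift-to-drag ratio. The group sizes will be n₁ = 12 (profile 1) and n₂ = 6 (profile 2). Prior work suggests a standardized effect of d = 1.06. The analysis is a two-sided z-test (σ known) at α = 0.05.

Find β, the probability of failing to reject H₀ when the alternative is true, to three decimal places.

Noncentrality parameter: δ = d / √(1/n₁ + 1/n₂) = 1.06 / √(1/12 + 1/6) = 2.1200
Two-sided α = 0.05 → critical value z_{0.025} = 1.960.
Power = Φ(δ − 1.960) + Φ(−δ − 1.960) = Φ(0.160) + Φ(-4.080) = 0.5636 + 0.0000 = 0.5636.
Type II error: β = 1 − power = 1 − 0.5636 = 0.4364.

β ≈ 0.436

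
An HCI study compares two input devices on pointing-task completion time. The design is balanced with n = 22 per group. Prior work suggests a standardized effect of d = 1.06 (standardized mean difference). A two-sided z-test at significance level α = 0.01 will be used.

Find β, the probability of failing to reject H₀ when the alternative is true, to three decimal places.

β ≈ 0.174

Noncentrality parameter: δ = d·√(n/2) = 1.06 × √(22/2) = 3.5156
Two-sided α = 0.01 → critical value z_{0.005} = 2.576.
Power = Φ(δ − 2.576) + Φ(−δ − 2.576) = Φ(0.940) + Φ(-6.091) = 0.8263 + 0.0000 = 0.8263.
Type II error: β = 1 − power = 1 − 0.8263 = 0.1737.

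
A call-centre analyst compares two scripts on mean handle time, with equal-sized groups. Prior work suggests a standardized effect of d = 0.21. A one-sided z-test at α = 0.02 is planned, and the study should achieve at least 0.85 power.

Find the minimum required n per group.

Set Φ(δ − 2.054) = 0.85; then δ − 2.054 = Φ⁻¹(0.85) = 1.036, giving δ = 3.090.
δ = d·√(n/2) ⇒ n = 2(δ/d)² = 2 × (3.090 / 0.21)² = 433.07.
Round up to the next whole unit.

n = 434 per group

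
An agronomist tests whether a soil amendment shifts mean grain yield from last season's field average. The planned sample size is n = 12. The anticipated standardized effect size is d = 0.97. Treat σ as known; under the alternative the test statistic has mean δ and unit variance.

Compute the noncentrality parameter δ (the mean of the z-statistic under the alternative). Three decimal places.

δ ≈ 3.360

The noncentrality parameter scales effect size by the design's sample-size factor: δ = d·√n = 0.97 × √12 = 3.3602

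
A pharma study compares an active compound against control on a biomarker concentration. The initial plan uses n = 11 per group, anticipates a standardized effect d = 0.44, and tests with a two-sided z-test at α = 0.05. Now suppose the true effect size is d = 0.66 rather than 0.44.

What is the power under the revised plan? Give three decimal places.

Power ≈ 0.340

With d = 0.66: δ = d·√(n/2) = 0.66 × √(11/2) = 1.5478. Critical value z_{0.025} = 1.960.
Revised power = Φ(δ − 1.960) + Φ(−δ − 1.960) = Φ(-0.412) + Φ(-3.508) = 0.3401 + 0.0002 = 0.3403.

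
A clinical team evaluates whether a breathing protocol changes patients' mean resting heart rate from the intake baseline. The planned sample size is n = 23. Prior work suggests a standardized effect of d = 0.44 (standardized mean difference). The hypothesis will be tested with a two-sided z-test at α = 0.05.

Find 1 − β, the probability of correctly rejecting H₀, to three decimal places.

Power ≈ 0.560

Noncentrality parameter: δ = d·√n = 0.44 × √23 = 2.1102
Critical value for a two-sided test at α = 0.05: z_{α/2} = 1.960.
Power = Φ(δ − 1.960) + Φ(−δ − 1.960) = Φ(0.150) + Φ(-4.070) = 0.5597 + 0.0000 = 0.5597.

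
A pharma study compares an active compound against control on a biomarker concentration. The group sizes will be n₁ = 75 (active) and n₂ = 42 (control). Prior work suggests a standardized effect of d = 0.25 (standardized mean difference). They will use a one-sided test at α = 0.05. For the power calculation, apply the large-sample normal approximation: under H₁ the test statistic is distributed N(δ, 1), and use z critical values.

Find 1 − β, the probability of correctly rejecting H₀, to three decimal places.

Power ≈ 0.364

Noncentrality parameter: δ = d / √(1/n₁ + 1/n₂) = 0.25 / √(1/75 + 1/42) = 1.2972
One-sided α = 0.05 → critical value z_{0.05} = 1.645.
Power = Φ(δ − 1.645) = Φ(-0.348) = 0.3640.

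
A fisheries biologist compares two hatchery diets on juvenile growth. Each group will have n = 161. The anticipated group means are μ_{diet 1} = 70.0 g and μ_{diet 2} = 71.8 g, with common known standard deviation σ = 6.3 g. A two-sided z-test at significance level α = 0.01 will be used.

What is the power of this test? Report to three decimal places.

Power ≈ 0.495

Standardized effect: d = |μ_{diet 1} − μ_{diet 2}| / σ = |70.0 − 71.8| / 6.3 = 0.2857
Noncentrality parameter: δ = d·√(n/2) = 0.2857 × √(161/2) = 2.5635
Critical value for a two-sided test at α = 0.01: z_{α/2} = 2.576.
Power = Φ(δ − 2.576) + Φ(−δ − 2.576) = Φ(-0.012) + Φ(-5.139) = 0.4951 + 0.0000 = 0.4951.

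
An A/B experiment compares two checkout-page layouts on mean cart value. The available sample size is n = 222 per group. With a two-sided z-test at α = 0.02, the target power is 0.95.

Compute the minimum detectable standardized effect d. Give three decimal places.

d ≈ 0.377

Required noncentrality: δ = z_{0.01} + z_{0.05} = 2.326 + 1.645 = 3.971.
(Lower-tail contribution to power is negligible for δ > 0.)
δ = d·√(n/2) ⇒ d = δ/√(n/2) = 3.971/√(222/2) = 0.3769.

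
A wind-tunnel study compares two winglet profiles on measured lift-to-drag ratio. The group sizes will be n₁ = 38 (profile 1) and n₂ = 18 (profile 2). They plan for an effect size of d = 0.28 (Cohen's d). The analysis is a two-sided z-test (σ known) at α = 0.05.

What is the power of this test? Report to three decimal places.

Noncentrality parameter: λ = d / √(1/n₁ + 1/n₂) = 0.28 / √(1/38 + 1/18) = 0.9786
Critical value for a two-sided test at α = 0.05: z_{α/2} = 1.960.
Power = Φ(λ − 1.960) + Φ(−λ − 1.960) = Φ(-0.981) + Φ(-2.939) = 0.1632 + 0.0016 = 0.1648.

Power ≈ 0.165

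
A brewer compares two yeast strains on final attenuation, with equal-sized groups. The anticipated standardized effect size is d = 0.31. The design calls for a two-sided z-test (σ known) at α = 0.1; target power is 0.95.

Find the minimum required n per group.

For power 0.95 need Φ(δ − z_{0.05}) = 0.95, so δ = z_{0.05} + z_{0.05} = 1.645 + 1.645 = 3.290.
(For δ > 0 the lower-tail rejection region contributes negligibly to power, so the one-term inversion is standard.)
δ = d·√(n/2) ⇒ n = 2(δ/d)² = 2 × (3.290 / 0.31)² = 225.23.
Rounding up, n = 226 per group.

n = 226 per group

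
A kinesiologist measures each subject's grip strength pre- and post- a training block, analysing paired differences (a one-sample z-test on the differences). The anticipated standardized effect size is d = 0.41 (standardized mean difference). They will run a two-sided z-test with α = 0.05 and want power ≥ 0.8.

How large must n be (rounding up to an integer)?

Set Φ(δ − 1.960) = 0.8; then δ − 1.960 = Φ⁻¹(0.8) = 0.842, giving δ = 2.802.
(Ignoring the negligible lower-tail rejection probability gives the usual closed-form inversion.)
δ = d·√n ⇒ n = (δ/d)² = (2.802 / 0.41)² = 46.69.
Rounding up, n = 47.

n = 47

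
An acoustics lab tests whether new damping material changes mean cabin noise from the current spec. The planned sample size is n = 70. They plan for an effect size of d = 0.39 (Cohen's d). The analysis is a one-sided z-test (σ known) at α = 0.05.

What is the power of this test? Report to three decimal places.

Noncentrality parameter: δ = d·√n = 0.39 × √70 = 3.2630
Critical value for a one-sided test at α = 0.05: z_α = 1.645.
Power = Φ(δ − 1.645) = Φ(1.618) = 0.9472.

Power ≈ 0.947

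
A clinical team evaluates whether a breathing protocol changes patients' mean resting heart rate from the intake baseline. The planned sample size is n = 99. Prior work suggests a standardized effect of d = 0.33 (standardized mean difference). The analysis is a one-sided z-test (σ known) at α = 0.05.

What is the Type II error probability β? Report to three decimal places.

Noncentrality parameter: λ = d·√n = 0.33 × √99 = 3.2835
One-sided α = 0.05 → critical value z_{0.05} = 1.645.
Power = Φ(λ − 1.645) = Φ(1.639) = 0.9494.
Type II error: β = 1 − power = 1 − 0.9494 = 0.0506.

β ≈ 0.051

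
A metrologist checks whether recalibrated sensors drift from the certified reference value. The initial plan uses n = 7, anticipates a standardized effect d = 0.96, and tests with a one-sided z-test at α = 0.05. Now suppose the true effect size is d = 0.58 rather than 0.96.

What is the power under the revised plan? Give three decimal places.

With d = 0.58: δ = d·√n = 0.58 × √7 = 1.5345. Critical value z_{0.05} = 1.645.
Revised power = P(Z > 1.645 − δ) = Φ(-0.110) = 0.4561.

Power ≈ 0.456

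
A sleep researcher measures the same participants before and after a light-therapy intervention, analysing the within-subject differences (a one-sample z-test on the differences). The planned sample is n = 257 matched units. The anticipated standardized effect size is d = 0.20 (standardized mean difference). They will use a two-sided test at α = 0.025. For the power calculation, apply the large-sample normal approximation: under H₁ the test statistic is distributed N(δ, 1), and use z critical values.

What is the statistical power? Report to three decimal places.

Power ≈ 0.833

Noncentrality parameter: δ = d·√n = 0.20 × √257 = 3.2062
Critical value for a two-sided test at α = 0.025: z_{α/2} = 2.241.
Power = Φ(δ − 2.241) + Φ(−δ − 2.241) = Φ(0.965) + Φ(-5.448) = 0.8327 + 0.0000 = 0.8327.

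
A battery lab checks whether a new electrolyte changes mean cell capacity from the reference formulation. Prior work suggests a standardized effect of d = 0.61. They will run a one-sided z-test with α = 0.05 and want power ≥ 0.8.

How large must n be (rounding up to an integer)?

Set Φ(δ − 1.645) = 0.8; then δ − 1.645 = Φ⁻¹(0.8) = 0.842, giving δ = 2.486.
δ = d·√n ⇒ n = (δ/d)² = (2.486 / 0.61)² = 16.62.
Rounding up, n = 17.

n = 17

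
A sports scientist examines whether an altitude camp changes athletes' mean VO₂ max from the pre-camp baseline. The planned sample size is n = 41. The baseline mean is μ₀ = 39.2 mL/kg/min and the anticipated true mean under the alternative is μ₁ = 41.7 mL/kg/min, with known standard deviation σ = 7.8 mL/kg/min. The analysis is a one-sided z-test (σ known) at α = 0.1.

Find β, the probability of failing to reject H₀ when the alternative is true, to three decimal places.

β ≈ 0.220

Standardized effect: d = |μ₁ − μ₀| / σ = |41.7 − 39.2| / 7.8 = 0.3205
Noncentrality parameter: λ = d·√n = 0.3205 × √41 = 2.0523
Critical value for a one-sided test at α = 0.1: z_α = 1.282.
Power = P(Z > 1.282 − λ) = Φ(0.771) = 0.7796.
Type II error: β = 1 − power = 1 − 0.7796 = 0.2204.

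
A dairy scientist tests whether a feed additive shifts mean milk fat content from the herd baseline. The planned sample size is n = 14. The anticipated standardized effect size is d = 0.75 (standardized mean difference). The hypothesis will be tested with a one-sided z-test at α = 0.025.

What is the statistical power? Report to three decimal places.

Power ≈ 0.801

Noncentrality parameter: δ = d·√n = 0.75 × √14 = 2.8062
One-sided α = 0.025 → critical value z_{0.025} = 1.960.
Power = P(Z > 1.960 − δ) = Φ(0.846) = 0.8013.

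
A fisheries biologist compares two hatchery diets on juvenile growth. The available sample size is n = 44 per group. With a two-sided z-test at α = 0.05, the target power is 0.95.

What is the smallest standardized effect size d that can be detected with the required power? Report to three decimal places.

Required noncentrality: δ = z_{0.025} + z_{0.05} = 1.960 + 1.645 = 3.605.
(Lower-tail contribution to power is negligible for δ > 0.)
δ = d·√(n/2) ⇒ d = δ/√(n/2) = 3.605/√(44/2) = 0.7685.

d ≈ 0.769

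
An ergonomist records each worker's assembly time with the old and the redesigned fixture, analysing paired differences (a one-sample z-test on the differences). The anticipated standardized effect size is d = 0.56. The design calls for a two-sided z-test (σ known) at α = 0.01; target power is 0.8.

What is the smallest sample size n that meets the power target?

For power 0.8 need Φ(δ − z_{0.005}) = 0.8, so δ = z_{0.005} + z_{0.20} = 2.576 + 0.842 = 3.417.
(The Φ(−δ − z_{α/2}) term is vanishingly small for δ > 0 and is dropped in the standard sample-size formula.)
δ = d·√n ⇒ n = (δ/d)² = (3.417 / 0.56)² = 37.24.
Rounding up, n = 38.

n = 38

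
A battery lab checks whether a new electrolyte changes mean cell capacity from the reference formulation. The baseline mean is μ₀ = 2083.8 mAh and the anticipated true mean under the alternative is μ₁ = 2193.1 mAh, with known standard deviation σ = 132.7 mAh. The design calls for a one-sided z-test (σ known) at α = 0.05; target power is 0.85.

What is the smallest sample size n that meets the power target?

n = 11

Standardized effect: d = |μ₁ − μ₀| / σ = |2193.1 − 2083.8| / 132.7 = 0.8237
Set Φ(δ − 1.645) = 0.85; then δ − 1.645 = Φ⁻¹(0.85) = 1.036, giving δ = 2.681.
δ = d·√n ⇒ n = (δ/d)² = (2.681 / 0.8237)² = 10.60.
Round up to the next whole unit.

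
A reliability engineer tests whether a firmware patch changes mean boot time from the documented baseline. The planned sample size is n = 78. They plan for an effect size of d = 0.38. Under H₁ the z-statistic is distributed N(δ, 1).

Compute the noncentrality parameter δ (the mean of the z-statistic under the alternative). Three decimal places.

δ ≈ 3.356

The noncentrality parameter scales effect size by the design's sample-size factor: δ = d·√n = 0.38 × √78 = 3.3561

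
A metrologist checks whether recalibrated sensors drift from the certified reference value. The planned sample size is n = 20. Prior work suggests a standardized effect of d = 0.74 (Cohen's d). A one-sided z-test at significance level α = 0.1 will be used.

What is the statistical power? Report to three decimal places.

Noncentrality parameter: δ = d·√n = 0.74 × √20 = 3.3094
Critical value for a one-sided test at α = 0.1: z_α = 1.282.
Power = Φ(δ − 1.282) = Φ(2.028) = 0.9787.

Power ≈ 0.979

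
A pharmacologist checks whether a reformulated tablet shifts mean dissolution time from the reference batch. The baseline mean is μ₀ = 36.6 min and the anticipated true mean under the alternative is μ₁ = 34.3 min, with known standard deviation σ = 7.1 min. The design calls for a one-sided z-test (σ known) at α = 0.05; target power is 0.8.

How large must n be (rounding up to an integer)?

Standardized effect: d = |μ₁ − μ₀| / σ = |34.3 − 36.6| / 7.1 = 0.3239
Set Φ(δ − 1.645) = 0.8; then δ − 1.645 = Φ⁻¹(0.8) = 0.842, giving δ = 2.486.
δ = d·√n ⇒ n = (δ/d)² = (2.486 / 0.3239)² = 58.92.
Rounding up, n = 59.

n = 59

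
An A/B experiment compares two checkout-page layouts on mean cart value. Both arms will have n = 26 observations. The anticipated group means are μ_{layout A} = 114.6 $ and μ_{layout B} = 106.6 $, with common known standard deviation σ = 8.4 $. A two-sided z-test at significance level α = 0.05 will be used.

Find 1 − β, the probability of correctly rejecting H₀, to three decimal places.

Power ≈ 0.930

Standardized effect: d = |μ_{layout A} − μ_{layout B}| / σ = |114.6 − 106.6| / 8.4 = 0.9524
Noncentrality parameter: δ = d·√(n/2) = 0.9524 × √(26/2) = 3.4339
Two-sided α = 0.05 → critical value z_{0.025} = 1.960.
Power = Φ(δ − 1.960) + Φ(−δ − 1.960) = Φ(1.474) + Φ(-5.394) = 0.9297 + 0.0000 = 0.9297.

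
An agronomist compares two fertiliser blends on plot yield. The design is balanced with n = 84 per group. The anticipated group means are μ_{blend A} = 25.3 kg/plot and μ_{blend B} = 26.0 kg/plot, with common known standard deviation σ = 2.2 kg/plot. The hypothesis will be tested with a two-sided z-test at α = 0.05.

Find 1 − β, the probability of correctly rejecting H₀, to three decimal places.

Power ≈ 0.541

Standardized effect: d = |μ_{blend A} − μ_{blend B}| / σ = |25.3 − 26.0| / 2.2 = 0.3182
Noncentrality parameter: δ = d·√(n/2) = 0.3182 × √(84/2) = 2.0621
Critical value for a two-sided test at α = 0.05: z_{α/2} = 1.960.
Power = Φ(δ − 1.960) + Φ(−δ − 1.960) = Φ(0.102) + Φ(-4.022) = 0.5407 + 0.0000 = 0.5407.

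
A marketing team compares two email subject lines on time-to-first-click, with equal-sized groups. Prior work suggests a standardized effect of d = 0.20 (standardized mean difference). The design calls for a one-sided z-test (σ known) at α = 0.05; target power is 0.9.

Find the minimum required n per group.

n = 429 per group

Set Φ(δ − 1.645) = 0.9; then δ − 1.645 = Φ⁻¹(0.9) = 1.282, giving δ = 2.926.
δ = d·√(n/2) ⇒ n = 2(δ/d)² = 2 × (2.926 / 0.20)² = 428.19.
Round up to the next whole unit.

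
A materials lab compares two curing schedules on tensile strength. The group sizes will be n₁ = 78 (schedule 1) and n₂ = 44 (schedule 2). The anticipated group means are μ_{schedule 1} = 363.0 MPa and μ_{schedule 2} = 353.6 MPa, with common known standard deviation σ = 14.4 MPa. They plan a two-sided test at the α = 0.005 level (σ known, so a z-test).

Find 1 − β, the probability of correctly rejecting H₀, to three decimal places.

Power ≈ 0.744

Standardized effect: d = |μ_{schedule 1} − μ_{schedule 2}| / σ = |363.0 − 353.6| / 14.4 = 0.6528
Noncentrality parameter: δ = d / √(1/n₁ + 1/n₂) = 0.6528 / √(1/78 + 1/44) = 3.4623
Two-sided α = 0.005 → critical value z_{0.0025} = 2.807.
Power = Φ(δ − 2.807) + Φ(−δ − 2.807) = Φ(0.655) + Φ(-6.269) = 0.7438 + 0.0000 = 0.7438.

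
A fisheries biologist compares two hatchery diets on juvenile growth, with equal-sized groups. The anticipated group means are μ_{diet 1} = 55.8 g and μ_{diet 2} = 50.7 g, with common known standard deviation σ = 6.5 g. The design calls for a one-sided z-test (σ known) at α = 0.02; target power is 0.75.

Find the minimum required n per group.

Standardized effect: d = |μ_{diet 1} − μ_{diet 2}| / σ = |55.8 − 50.7| / 6.5 = 0.7846
Set Φ(δ − 2.054) = 0.75; then δ − 2.054 = Φ⁻¹(0.75) = 0.674, giving δ = 2.728.
δ = d·√(n/2) ⇒ n = 2(δ/d)² = 2 × (2.728 / 0.7846)² = 24.18.
Round up to the next whole unit.

n = 25 per group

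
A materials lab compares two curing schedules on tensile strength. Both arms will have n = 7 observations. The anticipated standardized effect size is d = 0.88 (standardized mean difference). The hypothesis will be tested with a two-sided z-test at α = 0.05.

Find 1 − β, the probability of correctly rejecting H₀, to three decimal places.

Noncentrality parameter: δ = d·√(n/2) = 0.88 × √(7/2) = 1.6463
Critical value for a two-sided test at α = 0.05: z_{α/2} = 1.960.
Power = Φ(δ − 1.960) + Φ(−δ − 1.960) = Φ(-0.314) + Φ(-3.606) = 0.3769 + 0.0002 = 0.3771.

Power ≈ 0.377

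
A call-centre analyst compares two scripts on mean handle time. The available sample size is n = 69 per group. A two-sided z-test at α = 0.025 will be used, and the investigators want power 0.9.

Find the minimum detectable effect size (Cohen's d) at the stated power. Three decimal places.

d ≈ 0.600

Need Φ(δ − 2.241) = 0.9, so δ = 2.241 + 1.282 = 3.523.
(Lower-tail contribution to power is negligible for δ > 0.)
δ = d·√(n/2) ⇒ d = δ/√(n/2) = 3.523/√(69/2) = 0.5998.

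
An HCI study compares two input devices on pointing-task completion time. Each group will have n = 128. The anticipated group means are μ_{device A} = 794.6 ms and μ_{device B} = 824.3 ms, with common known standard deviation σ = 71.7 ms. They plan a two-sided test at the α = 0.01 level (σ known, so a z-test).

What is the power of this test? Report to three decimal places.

Power ≈ 0.770

Standardized effect: d = |μ_{device A} − μ_{device B}| / σ = |794.6 − 824.3| / 71.7 = 0.4142
Noncentrality parameter: δ = d·√(n/2) = 0.4142 × √(128/2) = 3.3138
Two-sided α = 0.01 → critical value z_{0.005} = 2.576.
Power = Φ(δ − 2.576) + Φ(−δ − 2.576) = Φ(0.738) + Φ(-5.890) = 0.7697 + 0.0000 = 0.7697.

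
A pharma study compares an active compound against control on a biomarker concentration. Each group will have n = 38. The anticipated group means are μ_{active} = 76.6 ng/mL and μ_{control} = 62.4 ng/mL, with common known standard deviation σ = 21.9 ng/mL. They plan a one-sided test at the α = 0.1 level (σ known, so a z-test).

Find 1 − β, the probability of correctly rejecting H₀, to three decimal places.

Power ≈ 0.939

Standardized effect: d = |μ_{active} − μ_{control}| / σ = |76.6 − 62.4| / 21.9 = 0.6484
Noncentrality parameter: δ = d·√(n/2) = 0.6484 × √(38/2) = 2.8263
One-sided α = 0.1 → critical value z_{0.1} = 1.282.
Power = Φ(δ − 1.282) = Φ(1.545) = 0.9388.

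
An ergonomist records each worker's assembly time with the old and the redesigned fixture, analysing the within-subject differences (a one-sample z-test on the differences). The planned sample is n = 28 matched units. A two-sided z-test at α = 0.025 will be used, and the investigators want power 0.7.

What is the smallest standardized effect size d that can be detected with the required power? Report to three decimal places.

d ≈ 0.523

Need Φ(δ − 2.241) = 0.7, so δ = 2.241 + 0.524 = 2.766.
(Lower-tail contribution to power is negligible for δ > 0.)
δ = d·√n ⇒ d = δ/√n = 2.766/√28 = 0.5227.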